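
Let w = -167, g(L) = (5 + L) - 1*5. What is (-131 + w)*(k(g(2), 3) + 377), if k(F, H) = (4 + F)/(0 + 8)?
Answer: -225139/2 ≈ -1.1257e+5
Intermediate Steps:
g(L) = L (g(L) = (5 + L) - 5 = L)
k(F, H) = 1/2 + F/8 (k(F, H) = (4 + F)/8 = (4 + F)*(1/8) = 1/2 + F/8)
(-131 + w)*(k(g(2), 3) + 377) = (-131 - 167)*((1/2 + (1/8)*2) + 377) = -298*((1/2 + 1/4) + 377) = -298*(3/4 + 377) = -298*1511/4 = -225139/2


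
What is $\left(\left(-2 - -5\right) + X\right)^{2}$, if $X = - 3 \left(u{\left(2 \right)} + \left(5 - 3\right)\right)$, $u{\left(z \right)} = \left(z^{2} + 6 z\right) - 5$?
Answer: $1296$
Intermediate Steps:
$u{\left(z \right)} = -5 + z^{2} + 6 z$
$X = -39$ ($X = - 3 \left(\left(-5 + 2^{2} + 6 \cdot 2\right) + \left(5 - 3\right)\right) = - 3 \left(\left(-5 + 4 + 12\right) + \left(5 - 3\right)\right) = - 3 \left(11 + 2\right) = \left(-3\right) 13 = -39$)
$\left(\left(-2 - -5\right) + X\right)^{2} = \left(\left(-2 - -5\right) - 39\right)^{2} = \left(\left(-2 + 5\right) - 39\right)^{2} = \left(3 - 39\right)^{2} = \left(-36\right)^{2} = 1296$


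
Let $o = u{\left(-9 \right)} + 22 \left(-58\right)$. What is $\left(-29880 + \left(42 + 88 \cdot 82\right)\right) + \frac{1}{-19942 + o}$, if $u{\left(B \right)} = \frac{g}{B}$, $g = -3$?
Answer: $- \frac{1439958169}{63653} \approx -22622.0$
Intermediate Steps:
$u{\left(B \right)} = - \frac{3}{B}$
$o = - \frac{3827}{3}$ ($o = - \frac{3}{-9} + 22 \left(-58\right) = \left(-3\right) \left(- \frac{1}{9}\right) - 1276 = \frac{1}{3} - 1276 = - \frac{3827}{3} \approx -1275.7$)
$\left(-29880 + \left(42 + 88 \cdot 82\right)\right) + \frac{1}{-19942 + o} = \left(-29880 + \left(42 + 88 \cdot 82\right)\right) + \frac{1}{-19942 - \frac{3827}{3}} = \left(-29880 + \left(42 + 7216\right)\right) + \frac{1}{- \frac{63653}{3}} = \left(-29880 + 7258\right) - \frac{3}{63653} = -22622 - \frac{3}{63653} = - \frac{1439958169}{63653}$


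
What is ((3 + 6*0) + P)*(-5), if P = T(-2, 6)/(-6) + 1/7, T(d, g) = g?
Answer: -75/7 ≈ -10.714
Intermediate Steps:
P = -6/7 (P = 6/(-6) + 1/7 = 6*(-⅙) + 1*(⅐) = -1 + ⅐ = -6/7 ≈ -0.85714)
((3 + 6*0) + P)*(-5) = ((3 + 6*0) - 6/7)*(-5) = ((3 + 0) - 6/7)*(-5) = (3 - 6/7)*(-5) = (15/7)*(-5) = -75/7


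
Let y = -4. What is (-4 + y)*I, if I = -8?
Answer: 64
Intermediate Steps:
(-4 + y)*I = (-4 - 4)*(-8) = -8*(-8) = 64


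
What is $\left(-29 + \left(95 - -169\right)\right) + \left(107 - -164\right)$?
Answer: $506$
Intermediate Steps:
$\left(-29 + \left(95 - -169\right)\right) + \left(107 - -164\right) = \left(-29 + \left(95 + 169\right)\right) + \left(107 + 164\right) = \left(-29 + 264\right) + 271 = 235 + 271 = 506$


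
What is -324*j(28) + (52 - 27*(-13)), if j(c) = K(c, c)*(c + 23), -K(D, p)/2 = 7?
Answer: 231739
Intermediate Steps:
K(D, p) = -14 (K(D, p) = -2*7 = -14)
j(c) = -322 - 14*c (j(c) = -14*(c + 23) = -14*(23 + c) = -322 - 14*c)
-324*j(28) + (52 - 27*(-13)) = -324*(-322 - 14*28) + (52 - 27*(-13)) = -324*(-322 - 392) + (52 - 1*(-351)) = -324*(-714) + (52 + 351) = 231336 + 403 = 231739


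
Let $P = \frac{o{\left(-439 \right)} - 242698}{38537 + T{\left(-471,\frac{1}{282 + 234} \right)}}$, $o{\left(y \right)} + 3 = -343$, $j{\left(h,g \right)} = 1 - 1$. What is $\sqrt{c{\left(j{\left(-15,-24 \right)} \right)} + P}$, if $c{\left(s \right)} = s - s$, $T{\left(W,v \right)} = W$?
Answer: $\frac{i \sqrt{2312928226}}{19033} \approx 2.5268 i$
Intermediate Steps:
$j{\left(h,g \right)} = 0$ ($j{\left(h,g \right)} = 1 - 1 = 0$)
$o{\left(y \right)} = -346$ ($o{\left(y \right)} = -3 - 343 = -346$)
$P = - \frac{121522}{19033}$ ($P = \frac{-346 - 242698}{38537 - 471} = - \frac{243044}{38066} = \left(-243044\right) \frac{1}{38066} = - \frac{121522}{19033} \approx -6.3848$)
$c{\left(s \right)} = 0$
$\sqrt{c{\left(j{\left(-15,-24 \right)} \right)} + P} = \sqrt{0 - \frac{121522}{19033}} = \sqrt{- \frac{121522}{19033}} = \frac{i \sqrt{2312928226}}{19033}$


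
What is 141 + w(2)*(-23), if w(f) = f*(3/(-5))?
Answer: 843/5 ≈ 168.60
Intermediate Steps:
w(f) = -3*f/5 (w(f) = f*(3*(-⅕)) = f*(-⅗) = -3*f/5)
141 + w(2)*(-23) = 141 - ⅗*2*(-23) = 141 - 6/5*(-23) = 141 + 138/5 = 843/5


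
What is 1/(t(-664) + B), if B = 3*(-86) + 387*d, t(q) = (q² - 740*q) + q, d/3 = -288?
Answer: 1/596966 ≈ 1.6751e-6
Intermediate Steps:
d = -864 (d = 3*(-288) = -864)
t(q) = q² - 739*q
B = -334626 (B = 3*(-86) + 387*(-864) = -258 - 334368 = -334626)
1/(t(-664) + B) = 1/(-664*(-739 - 664) - 334626) = 1/(-664*(-1403) - 334626) = 1/(931592 - 334626) = 1/596966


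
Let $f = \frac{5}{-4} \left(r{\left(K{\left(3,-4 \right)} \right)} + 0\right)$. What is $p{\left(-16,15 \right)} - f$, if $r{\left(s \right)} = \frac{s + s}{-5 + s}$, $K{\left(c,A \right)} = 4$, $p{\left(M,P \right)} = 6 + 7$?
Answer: $3$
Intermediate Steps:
$p{\left(M,P \right)} = 13$
$r{\left(s \right)} = \frac{2 s}{-5 + s}$
$f = 10$ ($f = \frac{5}{-4} \left(2 \cdot 4 \frac{1}{-5 + 4} + 0\right) = 5 \left(- \frac{1}{4}\right) \left(2 \cdot 4 \frac{1}{-1} + 0\right) = - \frac{5 \left(2 \cdot 4 \left(-1\right) + 0\right)}{4} = - \frac{5 \left(-8 + 0\right)}{4} = \left(- \frac{5}{4}\right) \left(-8\right) = 10$)
$p{\left(-16,15 \right)} - f = 13 - 10 = 3$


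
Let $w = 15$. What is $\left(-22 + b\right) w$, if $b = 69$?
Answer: $705$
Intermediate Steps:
$\left(-22 + b\right) w = \left(-22 + 69\right) 15 = 47 \cdot 15 = 705$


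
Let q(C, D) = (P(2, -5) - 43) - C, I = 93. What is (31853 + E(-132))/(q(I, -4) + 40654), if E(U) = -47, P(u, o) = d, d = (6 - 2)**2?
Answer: 15903/20267 ≈ 0.78467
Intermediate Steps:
d = 16 (d = 4**2 = 16)
P(u, o) = 16
q(C, D) = -27 - C (q(C, D) = (16 - 43) - C = -27 - C)
(31853 + E(-132))/(q(I, -4) + 40654) = (31853 - 47)/((-27 - 1*93) + 40654) = 31806/((-27 - 93) + 40654) = 31806/(-120 + 40654) = 31806/40534 = 31806*(1/40534) = 15903/20267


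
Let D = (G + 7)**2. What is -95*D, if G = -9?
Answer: -380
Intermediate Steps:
D = 4 (D = (-9 + 7)**2 = (-2)**2 = 4)
-95*D = -95*4 = -380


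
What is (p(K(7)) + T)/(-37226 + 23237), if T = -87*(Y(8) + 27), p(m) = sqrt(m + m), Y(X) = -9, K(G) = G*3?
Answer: 522/4663 - sqrt(42)/13989 ≈ 0.11148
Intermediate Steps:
K(G) = 3*G
p(m) = sqrt(2)*sqrt(m) (p(m) = sqrt(2*m) = sqrt(2)*sqrt(m))
T = -1566 (T = -87*(-9 + 27) = -87*18 = -1566)
(p(K(7)) + T)/(-37226 + 23237) = (sqrt(2)*sqrt(3*7) - 1566)/(-37226 + 23237) = (sqrt(2)*sqrt(21) - 1566)/(-13989) = (sqrt(42) - 1566)*(-1/13989) = (-1566 + sqrt(42))*(-1/13989) = 522/4663 - sqrt(42)/13989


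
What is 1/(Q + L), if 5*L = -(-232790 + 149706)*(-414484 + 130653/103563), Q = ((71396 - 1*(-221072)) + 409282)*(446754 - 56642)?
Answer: 57535/15354579436025836 ≈ 3.7471e-12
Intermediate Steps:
Q = 273761096000 (Q = ((71396 + 221072) + 409282)*390112 = (292468 + 409282)*390112 = 701750*390112 = 273761096000)
L = -396265222334164/57535 (L = (-(-232790 + 149706)*(-414484 + 130653/103563))/5 = (-(-83084)*(-414484 + 130653*(1/103563)))/5 = (-(-83084)*(-414484 + 14517/11507))/5 = (-(-83084)*(-4769452871)/11507)/5 = (-1*396265222334164/11507)/5 = (⅕)*(-396265222334164/11507) = -396265222334164/57535 ≈ -6.8874e+9)
1/(Q + L) = 1/(273761096000 - 396265222334164/57535) = 1/(15354579436025836/57535) = 57535/15354579436025836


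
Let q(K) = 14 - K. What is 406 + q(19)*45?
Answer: 181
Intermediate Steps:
406 + q(19)*45 = 406 + (14 - 1*19)*45 = 406 + (14 - 19)*45 = 406 - 5*45 = 406 - 225 = 181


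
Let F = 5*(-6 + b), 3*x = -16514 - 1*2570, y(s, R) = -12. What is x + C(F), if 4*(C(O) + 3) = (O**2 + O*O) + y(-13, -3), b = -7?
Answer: -25529/6 ≈ -4254.8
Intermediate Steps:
x = -19084/3 (x = (-16514 - 1*2570)/3 = (-16514 - 2570)/3 = (1/3)*(-19084) = -19084/3 ≈ -6361.3)
F = -65 (F = 5*(-6 - 7) = 5*(-13) = -65)
C(O) = -6 + O**2/2 (C(O) = -3 + ((O**2 + O*O) - 12)/4 = -3 + ((O**2 + O**2) - 12)/4 = -3 + (2*O**2 - 12)/4 = -3 + (-12 + 2*O**2)/4 = -3 + (-3 + O**2/2) = -6 + O**2/2)
x + C(F) = -19084/3 + (-6 + (1/2)*(-65)**2) = -19084/3 + (-6 + (1/2)*4225) = -19084/3 + (-6 + 4225/2) = -19084/3 + 4213/2 = -25529/6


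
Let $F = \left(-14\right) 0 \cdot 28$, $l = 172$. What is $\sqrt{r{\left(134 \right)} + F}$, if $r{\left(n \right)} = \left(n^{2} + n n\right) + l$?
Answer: $2 \sqrt{9021} \approx 189.96$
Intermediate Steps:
$r{\left(n \right)} = 172 + 2 n^{2}$ ($r{\left(n \right)} = \left(n^{2} + n n\right) + 172 = \left(n^{2} + n^{2}\right) + 172 = 2 n^{2} + 172 = 172 + 2 n^{2}$)
$F = 0$ ($F = 0 \cdot 28 = 0$)
$\sqrt{r{\left(134 \right)} + F} = \sqrt{\left(172 + 2 \cdot 134^{2}\right) + 0} = \sqrt{\left(172 + 2 \cdot 17956\right) + 0} = \sqrt{\left(172 + 35912\right) + 0} = \sqrt{36084 + 0} = \sqrt{36084} = 2 \sqrt{9021}$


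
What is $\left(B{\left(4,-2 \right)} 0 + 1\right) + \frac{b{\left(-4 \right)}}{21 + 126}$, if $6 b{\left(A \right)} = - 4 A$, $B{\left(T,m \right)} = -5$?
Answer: $\frac{449}{441} \approx 1.0181$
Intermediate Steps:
$b{\left(A \right)} = - \frac{2 A}{3}$ ($b{\left(A \right)} = \frac{\left(-4\right) A}{6} = - \frac{2 A}{3}$)
$\left(B{\left(4,-2 \right)} 0 + 1\right) + \frac{b{\left(-4 \right)}}{21 + 126} = \left(\left(-5\right) 0 + 1\right) + \frac{\left(- \frac{2}{3}\right) \left(-4\right)}{21 + 126} = \left(0 + 1\right) + \frac{8}{3 \cdot 147} = 1 + \frac{8}{3} \cdot \frac{1}{147} = 1 + \frac{8}{441} = \frac{449}{441}$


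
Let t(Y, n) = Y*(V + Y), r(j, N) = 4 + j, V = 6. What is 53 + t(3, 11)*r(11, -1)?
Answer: 458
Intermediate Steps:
t(Y, n) = Y*(6 + Y)
53 + t(3, 11)*r(11, -1) = 53 + (3*(6 + 3))*(4 + 11) = 53 + (3*9)*15 = 53 + 27*15 = 53 + 405 = 458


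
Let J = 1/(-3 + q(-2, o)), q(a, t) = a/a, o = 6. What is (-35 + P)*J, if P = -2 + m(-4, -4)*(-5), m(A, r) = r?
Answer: 17/2 ≈ 8.5000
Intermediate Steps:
q(a, t) = 1
P = 18 (P = -2 - 4*(-5) = -2 + 20 = 18)
J = -½ (J = 1/(-3 + 1) = 1/(-2) = -½ ≈ -0.50000)
(-35 + P)*J = (-35 + 18)*(-½) = -17*(-½) = 17/2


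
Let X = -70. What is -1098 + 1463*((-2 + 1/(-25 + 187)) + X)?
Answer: -17240845/162 ≈ -1.0643e+5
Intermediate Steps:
-1098 + 1463*((-2 + 1/(-25 + 187)) + X) = -1098 + 1463*((-2 + 1/(-25 + 187)) - 70) = -1098 + 1463*((-2 + 1/162) - 70) = -1098 + 1463*(-323/162 - 70) = -1098 + 1463*(-11663/162) = -1098 - 17062969/162 = -17240845/162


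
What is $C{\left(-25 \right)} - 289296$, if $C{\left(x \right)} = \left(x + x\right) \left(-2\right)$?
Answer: $-289196$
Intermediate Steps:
$C{\left(x \right)} = - 4 x$ ($C{\left(x \right)} = 2 x \left(-2\right) = - 4 x$)
$C{\left(-25 \right)} - 289296 = \left(-4\right) \left(-25\right) - 289296 = 100 - 289296 = -289196$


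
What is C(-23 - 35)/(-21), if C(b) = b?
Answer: 58/21 ≈ 2.7619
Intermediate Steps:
C(-23 - 35)/(-21) = (-23 - 35)/(-21) = -58*(-1/21) = 58/21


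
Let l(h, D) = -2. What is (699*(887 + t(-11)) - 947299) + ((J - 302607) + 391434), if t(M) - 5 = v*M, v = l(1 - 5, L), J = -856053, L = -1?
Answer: -1075639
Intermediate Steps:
v = -2
t(M) = 5 - 2*M
(699*(887 + t(-11)) - 947299) + ((J - 302607) + 391434) = (699*(887 + (5 - 2*(-11))) - 947299) + ((-856053 - 302607) + 391434) = (699*(887 + (5 + 22)) - 947299) + (-1158660 + 391434) = (699*(887 + 27) - 947299) - 767226 = (699*914 - 947299) - 767226 = (638886 - 947299) - 767226 = -308413 - 767226 = -1075639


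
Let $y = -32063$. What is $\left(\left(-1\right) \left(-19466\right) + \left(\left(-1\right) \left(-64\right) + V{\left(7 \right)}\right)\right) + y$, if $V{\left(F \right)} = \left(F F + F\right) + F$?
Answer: $-12470$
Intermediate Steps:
$V{\left(F \right)} = F^{2} + 2 F$ ($V{\left(F \right)} = \left(F^{2} + F\right) + F = \left(F + F^{2}\right) + F = F^{2} + 2 F$)
$\left(\left(-1\right) \left(-19466\right) + \left(\left(-1\right) \left(-64\right) + V{\left(7 \right)}\right)\right) + y = \left(\left(-1\right) \left(-19466\right) + \left(\left(-1\right) \left(-64\right) + 7 \left(2 + 7\right)\right)\right) - 32063 = \left(19466 + \left(64 + 7 \cdot 9\right)\right) - 32063 = \left(19466 + \left(64 + 63\right)\right) - 32063 = \left(19466 + 127\right) - 32063 = 19593 - 32063 = -12470$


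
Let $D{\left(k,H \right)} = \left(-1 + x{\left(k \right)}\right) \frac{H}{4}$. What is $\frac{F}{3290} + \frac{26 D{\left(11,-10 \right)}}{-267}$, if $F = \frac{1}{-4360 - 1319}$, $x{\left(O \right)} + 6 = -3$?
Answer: $- \frac{4048180589}{1662867990} \approx -2.4345$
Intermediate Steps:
$x{\left(O \right)} = -9$ ($x{\left(O \right)} = -6 - 3 = -9$)
$D{\left(k,H \right)} = - \frac{5 H}{2}$ ($D{\left(k,H \right)} = \left(-1 - 9\right) \frac{H}{4} = - 10 H \frac{1}{4} = - 10 \frac{H}{4} = - \frac{5 H}{2}$)
$F = - \frac{1}{5679}$ ($F = \frac{1}{-5679} = - \frac{1}{5679} \approx -0.00017609$)
$\frac{F}{3290} + \frac{26 D{\left(11,-10 \right)}}{-267} = - \frac{1}{5679 \cdot 3290} + \frac{26 \left(\left(- \frac{5}{2}\right) \left(-10\right)\right)}{-267} = \left(- \frac{1}{5679}\right) \frac{1}{3290} + 26 \cdot 25 \left(- \frac{1}{267}\right) = - \frac{1}{18683910} + 650 \left(- \frac{1}{267}\right) = - \frac{1}{18683910} - \frac{650}{267} = - \frac{4048180589}{1662867990}$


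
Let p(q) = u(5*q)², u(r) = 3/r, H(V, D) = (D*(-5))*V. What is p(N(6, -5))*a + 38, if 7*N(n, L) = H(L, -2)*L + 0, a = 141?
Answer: 59437181/1562500 ≈ 38.040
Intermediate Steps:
H(V, D) = -5*D*V (H(V, D) = (-5*D)*V = -5*D*V)
N(n, L) = 10*L²/7 (N(n, L) = ((-5*(-2)*L)*L + 0)/7 = ((10*L)*L + 0)/7 = (10*L² + 0)/7 = (10*L²)/7 = 10*L²/7)
p(q) = 9/(25*q²) (p(q) = (3/((5*q)))² = (3*(1/(5*q)))² = (3/(5*q))² = 9/(25*q²))
p(N(6, -5))*a + 38 = (9/(25*((10/7)*(-5)²)²))*141 + 38 = (9/(25*((10/7)*25)²))*141 + 38 = (9/(25*(250/7)²))*141 + 38 = ((9/25)*(49/62500))*141 + 38 = (441/1562500)*141 + 38 = 62181/1562500 + 38 = 59437181/1562500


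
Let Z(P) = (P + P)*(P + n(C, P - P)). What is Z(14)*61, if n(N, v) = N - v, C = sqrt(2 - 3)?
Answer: 23912 + 1708*I ≈ 23912.0 + 1708.0*I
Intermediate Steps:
C = I (C = sqrt(-1) = I ≈ 1.0*I)
Z(P) = 2*P*(I + P) (Z(P) = (P + P)*(P + (I - (P - P))) = (2*P)*(P + (I - 1*0)) = (2*P)*(P + (I + 0)) = (2*P)*(P + I) = (2*P)*(I + P) = 2*P*(I + P))
Z(14)*61 = (2*14*(I + 14))*61 = (2*14*(14 + I))*61 = (392 + 28*I)*61 = 23912 + 1708*I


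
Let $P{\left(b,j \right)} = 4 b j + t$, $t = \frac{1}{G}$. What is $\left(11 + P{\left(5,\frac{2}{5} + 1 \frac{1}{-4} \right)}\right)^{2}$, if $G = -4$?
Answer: $\frac{3025}{16} \approx 189.06$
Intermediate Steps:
$t = - \frac{1}{4}$ ($t = \frac{1}{-4} = - \frac{1}{4} \approx -0.25$)
$P{\left(b,j \right)} = - \frac{1}{4} + 4 b j$ ($P{\left(b,j \right)} = 4 b j - \frac{1}{4} = - \frac{1}{4} + 4 b j$)
$\left(11 + P{\left(5,\frac{2}{5} + 1 \frac{1}{-4} \right)}\right)^{2} = \left(11 - \left(\frac{1}{4} - 20 \left(\frac{2}{5} + 1 \frac{1}{-4}\right)\right)\right)^{2} = \left(11 - \left(\frac{1}{4} - 20 \left(2 \cdot \frac{1}{5} + 1 \left(- \frac{1}{4}\right)\right)\right)\right)^{2} = \left(11 - \left(\frac{1}{4} - 20 \left(\frac{2}{5} - \frac{1}{4}\right)\right)\right)^{2} = \left(11 - \left(\frac{1}{4} - 3\right)\right)^{2} = \left(11 + \left(- \frac{1}{4} + 3\right)\right)^{2} = \left(11 + \frac{11}{4}\right)^{2} = \left(\frac{55}{4}\right)^{2} = \frac{3025}{16}$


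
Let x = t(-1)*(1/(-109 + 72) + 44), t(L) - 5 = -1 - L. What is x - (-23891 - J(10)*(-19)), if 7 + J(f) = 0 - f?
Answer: 904053/37 ≈ 24434.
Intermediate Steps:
J(f) = -7 - f (J(f) = -7 + (0 - f) = -7 - f)
t(L) = 4 - L (t(L) = 5 + (-1 - L) = 4 - L)
x = 8135/37 (x = (4 - 1*(-1))*(1/(-109 + 72) + 44) = (4 + 1)*(1/(-37) + 44) = 5*(-1/37 + 44) = 5*(1627/37) = 8135/37 ≈ 219.86)
x - (-23891 - J(10)*(-19)) = 8135/37 - (-23891 - (-7 - 1*10)*(-19)) = 8135/37 - (-23891 - (-7 - 10)*(-19)) = 8135/37 - (-23891 - (-17)*(-19)) = 8135/37 - (-23891 - 1*323) = 8135/37 - (-23891 - 323) = 8135/37 - 1*(-24214) = 8135/37 + 24214 = 904053/37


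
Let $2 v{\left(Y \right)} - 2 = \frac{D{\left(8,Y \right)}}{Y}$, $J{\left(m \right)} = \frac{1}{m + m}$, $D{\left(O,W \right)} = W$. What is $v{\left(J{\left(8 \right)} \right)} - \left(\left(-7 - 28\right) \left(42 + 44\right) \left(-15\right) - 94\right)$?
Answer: $- \frac{90109}{2} \approx -45055.0$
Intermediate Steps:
$J{\left(m \right)} = \frac{1}{2 m}$
$v{\left(Y \right)} = \frac{3}{2}$ ($v{\left(Y \right)} = 1 + \frac{Y \frac{1}{Y}}{2} = 1 + \frac{1}{2} \cdot 1 = 1 + \frac{1}{2} = \frac{3}{2}$)
$v{\left(J{\left(8 \right)} \right)} - \left(\left(-7 - 28\right) \left(42 + 44\right) \left(-15\right) - 94\right) = \frac{3}{2} - \left(\left(-7 - 28\right) \left(42 + 44\right) \left(-15\right) - 94\right) = \frac{3}{2} - \left(\left(-35\right) 86 \left(-15\right) - 94\right) = \frac{3}{2} - \left(\left(-3010\right) \left(-15\right) - 94\right) = \frac{3}{2} - \left(45150 - 94\right) = \frac{3}{2} - 45056 = - \frac{90109}{2}$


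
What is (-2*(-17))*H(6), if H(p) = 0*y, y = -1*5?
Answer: 0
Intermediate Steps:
y = -5
H(p) = 0 (H(p) = 0*(-5) = 0)
(-2*(-17))*H(6) = -2*(-17)*0 = 34*0 = 0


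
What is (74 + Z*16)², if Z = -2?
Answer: 1764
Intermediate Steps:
(74 + Z*16)² = (74 - 2*16)² = (74 - 32)² = 42² = 1764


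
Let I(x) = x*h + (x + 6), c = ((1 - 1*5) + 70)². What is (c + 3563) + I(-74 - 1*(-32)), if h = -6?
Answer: 8135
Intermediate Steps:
c = 4356 (c = ((1 - 5) + 70)² = (-4 + 70)² = 66² = 4356)
I(x) = 6 - 5*x (I(x) = x*(-6) + (x + 6) = -6*x + (6 + x) = 6 - 5*x)
(c + 3563) + I(-74 - 1*(-32)) = (4356 + 3563) + (6 - 5*(-74 - 1*(-32))) = 7919 + (6 - 5*(-74 + 32)) = 7919 + (6 - 5*(-42)) = 7919 + (6 + 210) = 7919 + 216 = 8135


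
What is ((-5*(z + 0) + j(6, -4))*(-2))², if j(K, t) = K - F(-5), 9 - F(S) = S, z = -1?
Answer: 36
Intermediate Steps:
F(S) = 9 - S
j(K, t) = -14 + K (j(K, t) = K - (9 - 1*(-5)) = K - (9 + 5) = K - 1*14 = K - 14 = -14 + K)
((-5*(z + 0) + j(6, -4))*(-2))² = ((-5*(-1 + 0) + (-14 + 6))*(-2))² = ((-5*(-1) - 8)*(-2))² = ((5 - 8)*(-2))² = (-3*(-2))² = 6² = 36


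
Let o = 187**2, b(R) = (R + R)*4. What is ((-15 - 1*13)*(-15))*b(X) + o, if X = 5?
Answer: 51769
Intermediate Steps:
b(R) = 8*R (b(R) = (2*R)*4 = 8*R)
o = 34969
((-15 - 1*13)*(-15))*b(X) + o = ((-15 - 1*13)*(-15))*(8*5) + 34969 = ((-15 - 13)*(-15))*40 + 34969 = -28*(-15)*40 + 34969 = 420*40 + 34969 = 16800 + 34969 = 51769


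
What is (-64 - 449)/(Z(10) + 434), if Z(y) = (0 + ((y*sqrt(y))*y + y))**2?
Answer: -8595657/1677847526 + 85500*sqrt(10)/838923763 ≈ -0.0048007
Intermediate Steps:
Z(y) = (y + y**(5/2))**2 (Z(y) = (0 + (y**(3/2)*y + y))**2 = (0 + (y**(5/2) + y))**2 = (0 + (y + y**(5/2)))**2 = (y + y**(5/2))**2)
(-64 - 449)/(Z(10) + 434) = (-64 - 449)/((10 + 10**(5/2))**2 + 434) = -513/((10 + 100*sqrt(10))**2 + 434) = -513/(434 + (10 + 100*sqrt(10))**2)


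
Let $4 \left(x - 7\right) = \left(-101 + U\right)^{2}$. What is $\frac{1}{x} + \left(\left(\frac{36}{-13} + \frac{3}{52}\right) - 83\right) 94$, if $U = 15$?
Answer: $- \frac{194396499}{24128} \approx -8056.9$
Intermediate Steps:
$x = 1856$ ($x = 7 + \frac{\left(-101 + 15\right)^{2}}{4} = 7 + \frac{\left(-86\right)^{2}}{4} = 7 + \frac{1}{4} \cdot 7396 = 7 + 1849 = 1856$)
$\frac{1}{x} + \left(\left(\frac{36}{-13} + \frac{3}{52}\right) - 83\right) 94 = \frac{1}{1856} + \left(\left(\frac{36}{-13} + \frac{3}{52}\right) - 83\right) 94 = \frac{1}{1856} + \left(\left(36 \left(- \frac{1}{13}\right) + 3 \cdot \frac{1}{52}\right) - 83\right) 94 = \frac{1}{1856} + \left(\left(- \frac{36}{13} + \frac{3}{52}\right) - 83\right) 94 = \frac{1}{1856} + \left(- \frac{141}{52} - 83\right) 94 = \frac{1}{1856} - \frac{209479}{26} = - \frac{194396499}{24128}$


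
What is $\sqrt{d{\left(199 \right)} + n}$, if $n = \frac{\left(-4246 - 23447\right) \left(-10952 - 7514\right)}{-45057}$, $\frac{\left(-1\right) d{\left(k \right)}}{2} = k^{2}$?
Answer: $\frac{2 i \sqrt{5106439288799}}{15019} \approx 300.92 i$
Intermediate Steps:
$d{\left(k \right)} = - 2 k^{2}$
$n = - \frac{170459646}{15019}$ ($n = \left(-27693\right) \left(-18466\right) \left(- \frac{1}{45057}\right) = 511378938 \left(- \frac{1}{45057}\right) = - \frac{170459646}{15019} \approx -11350.0$)
$\sqrt{d{\left(199 \right)} + n} = \sqrt{- 2 \cdot 199^{2} - \frac{170459646}{15019}} = \sqrt{\left(-2\right) 39601 - \frac{170459646}{15019}} = \sqrt{-79202 - \frac{170459646}{15019}} = \sqrt{- \frac{1359994484}{15019}} = \frac{2 i \sqrt{5106439288799}}{15019}$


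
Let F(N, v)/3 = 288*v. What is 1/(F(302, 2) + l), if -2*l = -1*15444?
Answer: 1/9450 ≈ 0.00010582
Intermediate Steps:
l = 7722 (l = -(-1)*15444/2 = -½*(-15444) = 7722)
F(N, v) = 864*v (F(N, v) = 3*(288*v) = 864*v)
1/(F(302, 2) + l) = 1/(864*2 + 7722) = 1/(1728 + 7722) = 1/9450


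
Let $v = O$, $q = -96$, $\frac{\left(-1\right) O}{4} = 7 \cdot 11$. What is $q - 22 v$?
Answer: $6680$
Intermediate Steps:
$O = -308$ ($O = - 4 \cdot 7 \cdot 11 = \left(-4\right) 77 = -308$)
$v = -308$
$q - 22 v = -96 - -6776 = -96 + 6776 = 6680$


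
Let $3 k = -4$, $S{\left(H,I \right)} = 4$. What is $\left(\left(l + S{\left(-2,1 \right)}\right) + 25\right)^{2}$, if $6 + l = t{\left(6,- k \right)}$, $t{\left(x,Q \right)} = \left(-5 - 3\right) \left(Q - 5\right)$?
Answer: $\frac{24649}{9} \approx 2738.8$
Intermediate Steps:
$k = - \frac{4}{3}$ ($k = \frac{1}{3} \left(-4\right) = - \frac{4}{3} \approx -1.3333$)
$t{\left(x,Q \right)} = 40 - 8 Q$ ($t{\left(x,Q \right)} = - 8 \left(-5 + Q\right) = 40 - 8 Q$)
$l = \frac{70}{3}$ ($l = -6 + \left(40 - 8 \left(\left(-1\right) \left(- \frac{4}{3}\right)\right)\right) = -6 + \left(40 - \frac{32}{3}\right) = -6 + \frac{88}{3} = \frac{70}{3} \approx 23.333$)
$\left(\left(l + S{\left(-2,1 \right)}\right) + 25\right)^{2} = \left(\left(\frac{70}{3} + 4\right) + 25\right)^{2} = \left(\frac{82}{3} + 25\right)^{2} = \left(\frac{157}{3}\right)^{2} = \frac{24649}{9}$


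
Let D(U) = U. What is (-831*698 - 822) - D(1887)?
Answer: -582747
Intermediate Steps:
(-831*698 - 822) - D(1887) = (-831*698 - 822) - 1*1887 = (-580038 - 822) - 1887 = -580860 - 1887 = -582747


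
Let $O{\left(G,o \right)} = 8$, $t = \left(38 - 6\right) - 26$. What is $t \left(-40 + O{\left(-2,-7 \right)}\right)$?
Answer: $-192$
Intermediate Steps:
$t = 6$ ($t = 32 - 26 = 6$)
$t \left(-40 + O{\left(-2,-7 \right)}\right) = 6 \left(-40 + 8\right) = 6 \left(-32\right) = -192$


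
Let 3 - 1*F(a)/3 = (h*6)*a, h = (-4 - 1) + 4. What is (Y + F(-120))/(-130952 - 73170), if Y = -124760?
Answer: 126911/204122 ≈ 0.62174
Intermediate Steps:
h = -1 (h = -5 + 4 = -1)
F(a) = 9 + 18*a (F(a) = 9 - 3*(-1*6)*a = 9 - (-18)*a = 9 + 18*a)
(Y + F(-120))/(-130952 - 73170) = (-124760 + (9 + 18*(-120)))/(-130952 - 73170) = (-124760 + (9 - 2160))/(-204122) = (-124760 - 2151)*(-1/204122) = -126911*(-1/204122) = 126911/204122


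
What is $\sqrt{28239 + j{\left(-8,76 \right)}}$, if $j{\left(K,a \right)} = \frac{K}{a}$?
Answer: $\frac{\sqrt{10194241}}{19} \approx 168.04$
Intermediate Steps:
$\sqrt{28239 + j{\left(-8,76 \right)}} = \sqrt{28239 - \frac{8}{76}} = \sqrt{28239 - \frac{2}{19}} = \sqrt{\frac{536539}{19}} = \frac{\sqrt{10194241}}{19}$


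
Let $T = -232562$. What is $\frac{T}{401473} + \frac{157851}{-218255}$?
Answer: $- \frac{114130733833}{87623489615} \approx -1.3025$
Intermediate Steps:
$\frac{T}{401473} + \frac{157851}{-218255} = - \frac{232562}{401473} + \frac{157851}{-218255} = \left(-232562\right) \frac{1}{401473} + 157851 \left(- \frac{1}{218255}\right) = - \frac{232562}{401473} - \frac{157851}{218255} = - \frac{114130733833}{87623489615}$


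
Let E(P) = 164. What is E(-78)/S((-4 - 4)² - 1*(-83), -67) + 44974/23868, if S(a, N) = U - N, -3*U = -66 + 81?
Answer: 1675685/369954 ≈ 4.5294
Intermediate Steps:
U = -5 (U = -(-66 + 81)/3 = -⅓*15 = -5)
S(a, N) = -5 - N
E(-78)/S((-4 - 4)² - 1*(-83), -67) + 44974/23868 = 164/(-5 - 1*(-67)) + 44974/23868 = 164/(-5 + 67) + 44974*(1/23868) = 164/62 + 22487/11934 = 164*(1/62) + 22487/11934 = 82/31 + 22487/11934 = 1675685/369954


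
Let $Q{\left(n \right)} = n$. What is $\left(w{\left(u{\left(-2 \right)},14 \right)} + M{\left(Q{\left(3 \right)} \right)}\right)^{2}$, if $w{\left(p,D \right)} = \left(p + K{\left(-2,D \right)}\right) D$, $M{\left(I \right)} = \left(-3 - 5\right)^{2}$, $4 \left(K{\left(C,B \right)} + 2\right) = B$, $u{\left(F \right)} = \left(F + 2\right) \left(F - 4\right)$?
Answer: $7225$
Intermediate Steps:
$u{\left(F \right)} = \left(-4 + F\right) \left(2 + F\right)$ ($u{\left(F \right)} = \left(2 + F\right) \left(-4 + F\right) = \left(-4 + F\right) \left(2 + F\right)$)
$K{\left(C,B \right)} = -2 + \frac{B}{4}$
$M{\left(I \right)} = 64$ ($M{\left(I \right)} = \left(-8\right)^{2} = 64$)
$w{\left(p,D \right)} = D \left(-2 + p + \frac{D}{4}\right)$ ($w{\left(p,D \right)} = \left(p + \left(-2 + \frac{D}{4}\right)\right) D = \left(-2 + p + \frac{D}{4}\right) D = D \left(-2 + p + \frac{D}{4}\right)$)
$\left(w{\left(u{\left(-2 \right)},14 \right)} + M{\left(Q{\left(3 \right)} \right)}\right)^{2} = \left(\frac{1}{4} \cdot 14 \left(-8 + 14 + 4 \left(-8 + \left(-2\right)^{2} - -4\right)\right) + 64\right)^{2} = \left(\frac{1}{4} \cdot 14 \left(-8 + 14 + 4 \left(-8 + 4 + 4\right)\right) + 64\right)^{2} = \left(\frac{1}{4} \cdot 14 \left(-8 + 14 + 4 \cdot 0\right) + 64\right)^{2} = \left(\frac{1}{4} \cdot 14 \left(-8 + 14 + 0\right) + 64\right)^{2} = \left(\frac{1}{4} \cdot 14 \cdot 6 + 64\right)^{2} = \left(21 + 64\right)^{2} = 85^{2} = 7225$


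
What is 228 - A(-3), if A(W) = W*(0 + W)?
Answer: 219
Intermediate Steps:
A(W) = W² (A(W) = W*W = W²)
228 - A(-3) = 228 - 1*(-3)² = 228 - 1*9 = 228 - 9 = 219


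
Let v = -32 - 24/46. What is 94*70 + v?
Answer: 150592/23 ≈ 6547.5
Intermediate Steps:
v = -748/23 (v = -32 - 24/46 = -32 - 1*12/23 = -32 - 12/23 = -748/23 ≈ -32.522)
94*70 + v = 94*70 - 748/23 = 6580 - 748/23 = 150592/23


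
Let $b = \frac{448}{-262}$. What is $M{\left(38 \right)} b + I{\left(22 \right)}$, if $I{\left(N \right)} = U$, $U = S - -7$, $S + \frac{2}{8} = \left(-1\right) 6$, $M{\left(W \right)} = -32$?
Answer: $\frac{29065}{524} \approx 55.468$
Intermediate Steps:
$b = - \frac{224}{131}$ ($b = 448 \left(- \frac{1}{262}\right) = - \frac{224}{131} \approx -1.7099$)
$S = - \frac{25}{4}$ ($S = - \frac{1}{4} - 6 = - \frac{25}{4} \approx -6.25$)
$U = \frac{3}{4}$ ($U = - \frac{25}{4} - -7 = - \frac{25}{4} + 7 = \frac{3}{4} \approx 0.75$)
$I{\left(N \right)} = \frac{3}{4}$
$M{\left(38 \right)} b + I{\left(22 \right)} = \left(-32\right) \left(- \frac{224}{131}\right) + \frac{3}{4} = \frac{7168}{131} + \frac{3}{4} = \frac{29065}{524}$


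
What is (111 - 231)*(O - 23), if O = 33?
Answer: -1200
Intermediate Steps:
(111 - 231)*(O - 23) = (111 - 231)*(33 - 23) = -120*10 = -1200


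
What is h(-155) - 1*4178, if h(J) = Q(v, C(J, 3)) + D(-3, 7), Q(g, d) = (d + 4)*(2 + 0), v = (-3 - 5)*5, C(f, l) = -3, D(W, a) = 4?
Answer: -4172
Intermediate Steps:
v = -40 (v = -8*5 = -40)
Q(g, d) = 8 + 2*d (Q(g, d) = (4 + d)*2 = 8 + 2*d)
h(J) = 6 (h(J) = (8 + 2*(-3)) + 4 = (8 - 6) + 4 = 2 + 4 = 6)
h(-155) - 1*4178 = 6 - 1*4178 = 6 - 4178 = -4172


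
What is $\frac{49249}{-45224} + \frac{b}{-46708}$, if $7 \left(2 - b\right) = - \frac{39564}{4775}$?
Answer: $- \frac{2746181609887}{2521585094200} \approx -1.0891$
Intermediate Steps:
$b = \frac{15202}{4775}$ ($b = 2 - \frac{\left(-39564\right) \frac{1}{4775}}{7} = 2 - - \frac{5652}{4775} = 2 + \frac{5652}{4775} = \frac{15202}{4775} \approx 3.1837$)
$\frac{49249}{-45224} + \frac{b}{-46708} = \frac{49249}{-45224} + \frac{15202}{4775 \left(-46708\right)} = 49249 \left(- \frac{1}{45224}\right) + \frac{15202}{4775} \left(- \frac{1}{46708}\right) = - \frac{49249}{45224} - \frac{7601}{111515350} = - \frac{2746181609887}{2521585094200}$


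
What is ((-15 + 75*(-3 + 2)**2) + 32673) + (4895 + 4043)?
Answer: 41671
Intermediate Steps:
((-15 + 75*(-3 + 2)**2) + 32673) + (4895 + 4043) = ((-15 + 75*(-1)**2) + 32673) + 8938 = ((-15 + 75*1) + 32673) + 8938 = ((-15 + 75) + 32673) + 8938 = (60 + 32673) + 8938 = 32733 + 8938 = 41671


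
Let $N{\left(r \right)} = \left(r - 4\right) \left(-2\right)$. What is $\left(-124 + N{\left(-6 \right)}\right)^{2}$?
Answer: $10816$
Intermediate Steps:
$N{\left(r \right)} = 8 - 2 r$ ($N{\left(r \right)} = \left(-4 + r\right) \left(-2\right) = 8 - 2 r$)
$\left(-124 + N{\left(-6 \right)}\right)^{2} = \left(-124 + \left(8 - -12\right)\right)^{2} = \left(-124 + \left(8 + 12\right)\right)^{2} = \left(-124 + 20\right)^{2} = \left(-104\right)^{2} = 10816$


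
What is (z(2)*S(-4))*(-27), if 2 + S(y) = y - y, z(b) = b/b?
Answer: 54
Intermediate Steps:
z(b) = 1
S(y) = -2 (S(y) = -2 + (y - y) = -2 + 0 = -2)
(z(2)*S(-4))*(-27) = (1*(-2))*(-27) = -2*(-27) = 54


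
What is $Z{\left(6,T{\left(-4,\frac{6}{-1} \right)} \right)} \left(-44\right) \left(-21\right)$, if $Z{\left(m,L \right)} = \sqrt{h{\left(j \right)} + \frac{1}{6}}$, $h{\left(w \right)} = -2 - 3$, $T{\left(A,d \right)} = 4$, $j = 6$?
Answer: $154 i \sqrt{174} \approx 2031.4 i$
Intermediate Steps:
$h{\left(w \right)} = -5$ ($h{\left(w \right)} = -2 - 3 = -5$)
$Z{\left(m,L \right)} = \frac{i \sqrt{174}}{6}$ ($Z{\left(m,L \right)} = \sqrt{-5 + \frac{1}{6}} = \sqrt{- \frac{29}{6}} = \frac{i \sqrt{174}}{6}$)
$Z{\left(6,T{\left(-4,\frac{6}{-1} \right)} \right)} \left(-44\right) \left(-21\right) = \frac{i \sqrt{174}}{6} \left(-44\right) \left(-21\right) = - \frac{22 i \sqrt{174}}{3} \left(-21\right) = 154 i \sqrt{174}$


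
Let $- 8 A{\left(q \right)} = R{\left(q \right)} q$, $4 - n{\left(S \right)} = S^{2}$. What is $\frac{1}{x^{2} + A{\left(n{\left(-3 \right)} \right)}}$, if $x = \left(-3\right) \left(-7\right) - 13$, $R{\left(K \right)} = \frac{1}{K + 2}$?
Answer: $\frac{24}{1531} \approx 0.015676$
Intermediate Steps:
$n{\left(S \right)} = 4 - S^{2}$
$R{\left(K \right)} = \frac{1}{2 + K}$
$A{\left(q \right)} = - \frac{q}{8 \left(2 + q\right)}$ ($A{\left(q \right)} = - \frac{\frac{1}{2 + q} q}{8} = - \frac{q \frac{1}{2 + q}}{8} = - \frac{q}{8 \left(2 + q\right)}$)
$x = 8$ ($x = 21 - 13 = 8$)
$\frac{1}{x^{2} + A{\left(n{\left(-3 \right)} \right)}} = \frac{1}{8^{2} - \frac{4 - \left(-3\right)^{2}}{16 + 8 \left(4 - \left(-3\right)^{2}\right)}} = \frac{1}{64 - \frac{4 - 9}{16 + 8 \left(4 - 9\right)}} = \frac{1}{64 - - \frac{5}{16 + 8 \left(-5\right)}} = \frac{1}{64 - - \frac{5}{16 - 40}} = \frac{1}{64 - - \frac{5}{-24}} = \frac{1}{64 - \left(-5\right) \left(- \frac{1}{24}\right)} = \frac{1}{64 - \frac{5}{24}} = \frac{1}{\frac{1531}{24}} = \frac{24}{1531}$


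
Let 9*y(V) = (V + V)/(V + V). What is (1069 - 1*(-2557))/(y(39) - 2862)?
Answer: -32634/25757 ≈ -1.2670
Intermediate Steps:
y(V) = 1/9 (y(V) = ((V + V)/(V + V))/9 = ((2*V)/((2*V)))/9 = ((2*V)*(1/(2*V)))/9 = (1/9)*1 = 1/9)
(1069 - 1*(-2557))/(y(39) - 2862) = (1069 - 1*(-2557))/(1/9 - 2862) = (1069 + 2557)/(-25757/9) = 3626*(-9/25757) = -32634/25757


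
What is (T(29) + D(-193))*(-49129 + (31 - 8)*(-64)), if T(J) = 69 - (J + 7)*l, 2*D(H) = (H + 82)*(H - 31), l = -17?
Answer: -663530913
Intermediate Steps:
D(H) = (-31 + H)*(82 + H)/2 (D(H) = ((H + 82)*(H - 31))/2 = ((82 + H)*(-31 + H))/2 = ((-31 + H)*(82 + H))/2 = (-31 + H)*(82 + H)/2)
T(J) = 188 + 17*J (T(J) = 69 - (J + 7)*(-17) = 69 - (7 + J)*(-17) = 69 - (-119 - 17*J) = 69 + (119 + 17*J) = 188 + 17*J)
(T(29) + D(-193))*(-49129 + (31 - 8)*(-64)) = ((188 + 17*29) + (-1271 + (½)*(-193)² + (51/2)*(-193)))*(-49129 + (31 - 8)*(-64)) = ((188 + 493) + (-1271 + (½)*37249 - 9843/2))*(-49129 + 23*(-64)) = (681 + (-1271 + 37249/2 - 9843/2))*(-49129 - 1472) = (681 + 12432)*(-50601) = 13113*(-50601) = -663530913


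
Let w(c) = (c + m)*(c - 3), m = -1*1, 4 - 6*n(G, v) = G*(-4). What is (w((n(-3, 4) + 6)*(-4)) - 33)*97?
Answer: 343186/9 ≈ 38132.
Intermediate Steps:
n(G, v) = 2/3 + 2*G/3 (n(G, v) = 2/3 - G*(-4)/6 = 2/3 - (-2)*G/3 = 2/3 + 2*G/3)
m = -1
w(c) = (-1 + c)*(-3 + c) (w(c) = (c - 1)*(c - 3) = (-1 + c)*(-3 + c))
(w((n(-3, 4) + 6)*(-4)) - 33)*97 = ((3 + (((2/3 + (2/3)*(-3)) + 6)*(-4))**2 - 4*((2/3 + (2/3)*(-3)) + 6)*(-4)) - 33)*97 = ((3 + (((2/3 - 2) + 6)*(-4))**2 - 4*((2/3 - 2) + 6)*(-4)) - 33)*97 = ((3 + ((-4/3 + 6)*(-4))**2 - 4*(-4/3 + 6)*(-4)) - 33)*97 = ((3 + ((14/3)*(-4))**2 - 56*(-4)/3) - 33)*97 = ((3 + (-56/3)**2 - 4*(-56/3)) - 33)*97 = ((3 + 3136/9 + 224/3) - 33)*97 = (3835/9 - 33)*97 = (3538/9)*97 = 343186/9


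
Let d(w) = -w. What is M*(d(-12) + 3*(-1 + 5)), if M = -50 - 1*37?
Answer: -2088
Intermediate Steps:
M = -87 (M = -50 - 37 = -87)
M*(d(-12) + 3*(-1 + 5)) = -87*(-1*(-12) + 3*(-1 + 5)) = -87*(12 + 3*4) = -87*(12 + 12) = -87*24 = -2088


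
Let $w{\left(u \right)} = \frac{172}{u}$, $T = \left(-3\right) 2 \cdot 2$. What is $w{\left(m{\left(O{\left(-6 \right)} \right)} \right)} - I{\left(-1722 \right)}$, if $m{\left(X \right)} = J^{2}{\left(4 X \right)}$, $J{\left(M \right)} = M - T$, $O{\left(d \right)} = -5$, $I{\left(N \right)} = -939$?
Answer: $\frac{15067}{16} \approx 941.69$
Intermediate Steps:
$T = -12$ ($T = \left(-6\right) 2 = -12$)
$J{\left(M \right)} = 12 + M$ ($J{\left(M \right)} = M - -12 = M + 12 = 12 + M$)
$m{\left(X \right)} = \left(12 + 4 X\right)^{2}$
$w{\left(m{\left(O{\left(-6 \right)} \right)} \right)} - I{\left(-1722 \right)} = \frac{172}{16 \left(3 - 5\right)^{2}} - -939 = \frac{172}{16 \left(-2\right)^{2}} + 939 = \frac{172}{16 \cdot 4} + 939 = \frac{172}{64} + 939 = 172 \cdot \frac{1}{64} + 939 = \frac{43}{16} + 939 = \frac{15067}{16}$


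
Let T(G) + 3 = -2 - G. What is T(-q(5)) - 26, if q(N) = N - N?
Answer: -31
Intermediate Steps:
q(N) = 0
T(G) = -5 - G (T(G) = -3 + (-2 - G) = -5 - G)
T(-q(5)) - 26 = (-5 - (-1)*0) - 26 = (-5 - 1*0) - 26 = (-5 + 0) - 26 = -5 - 26 = -31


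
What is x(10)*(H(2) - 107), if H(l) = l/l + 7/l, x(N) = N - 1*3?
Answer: -1435/2 ≈ -717.50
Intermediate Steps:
x(N) = -3 + N (x(N) = N - 3 = -3 + N)
H(l) = 1 + 7/l
x(10)*(H(2) - 107) = (-3 + 10)*((7 + 2)/2 - 107) = 7*((½)*9 - 107) = 7*(9/2 - 107) = 7*(-205/2) = -1435/2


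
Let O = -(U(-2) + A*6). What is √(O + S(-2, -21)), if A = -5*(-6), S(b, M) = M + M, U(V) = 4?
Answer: I*√226 ≈ 15.033*I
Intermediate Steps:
S(b, M) = 2*M
A = 30
O = -184 (O = -(4 + 30*6) = -(4 + 180) = -1*184 = -184)
√(O + S(-2, -21)) = √(-184 + 2*(-21)) = √(-184 - 42) = √(-226) = I*√226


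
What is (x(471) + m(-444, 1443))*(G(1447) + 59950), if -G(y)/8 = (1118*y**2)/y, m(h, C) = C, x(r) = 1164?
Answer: -33583420926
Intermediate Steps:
G(y) = -8944*y (G(y) = -8*1118*y**2/y = -8944*y)
(x(471) + m(-444, 1443))*(G(1447) + 59950) = (1164 + 1443)*(-8944*1447 + 59950) = 2607*(-12941968 + 59950) = 2607*(-12882018) = -33583420926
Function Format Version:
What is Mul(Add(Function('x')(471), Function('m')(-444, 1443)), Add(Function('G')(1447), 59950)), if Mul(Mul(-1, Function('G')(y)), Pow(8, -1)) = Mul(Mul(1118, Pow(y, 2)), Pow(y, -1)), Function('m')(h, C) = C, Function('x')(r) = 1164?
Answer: -33583420926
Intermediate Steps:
Function('G')(y) = Mul(-8944, y) (Function('G')(y) = Mul(-8, Mul(Mul(1118, Pow(y, 2)), Pow(y, -1))) = Mul(-8, Mul(1118, y)) = Mul(-8944, y))
Mul(Add(Function('x')(471), Function('m')(-444, 1443)), Add(Function('G')(1447), 59950)) = Mul(Add(1164, 1443), Add(Mul(-8944, 1447), 59950)) = Mul(2607, Add(-12941968, 59950)) = Mul(2607, -12882018) = -33583420926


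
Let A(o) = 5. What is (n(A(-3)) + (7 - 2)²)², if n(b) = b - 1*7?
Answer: 529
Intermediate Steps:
n(b) = -7 + b (n(b) = b - 7 = -7 + b)
(n(A(-3)) + (7 - 2)²)² = ((-7 + 5) + (7 - 2)²)² = (-2 + 5²)² = (-2 + 25)² = 23² = 529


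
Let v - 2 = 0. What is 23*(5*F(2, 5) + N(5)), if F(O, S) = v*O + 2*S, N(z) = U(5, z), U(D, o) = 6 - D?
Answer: 1633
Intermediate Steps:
v = 2 (v = 2 + 0 = 2)
N(z) = 1 (N(z) = 6 - 1*5 = 6 - 5 = 1)
F(O, S) = 2*O + 2*S
23*(5*F(2, 5) + N(5)) = 23*(5*(2*2 + 2*5) + 1) = 23*(5*(4 + 10) + 1) = 23*(5*14 + 1) = 23*(70 + 1) = 23*71 = 1633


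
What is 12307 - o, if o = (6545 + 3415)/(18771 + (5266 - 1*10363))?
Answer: 28045993/2279 ≈ 12306.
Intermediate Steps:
o = 1660/2279 (o = 9960/(18771 + (5266 - 10363)) = 9960/(18771 - 5097) = 9960/13674 = 9960*(1/13674) = 1660/2279 ≈ 0.72839)
12307 - o = 12307 - 1*1660/2279 = 12307 - 1660/2279 = 28045993/2279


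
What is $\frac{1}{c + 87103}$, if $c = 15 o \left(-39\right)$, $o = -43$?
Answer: $\frac{1}{112258} \approx 8.9081 \cdot 10^{-6}$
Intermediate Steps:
$c = 25155$ ($c = 15 \left(-43\right) \left(-39\right) = \left(-645\right) \left(-39\right) = 25155$)
$\frac{1}{c + 87103} = \frac{1}{25155 + 87103} = \frac{1}{112258}$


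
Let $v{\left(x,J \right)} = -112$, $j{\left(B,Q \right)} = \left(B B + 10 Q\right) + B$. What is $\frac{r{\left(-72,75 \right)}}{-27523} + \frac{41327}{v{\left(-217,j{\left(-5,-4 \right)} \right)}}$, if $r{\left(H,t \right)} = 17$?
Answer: $- \frac{66908525}{181328} \approx -368.99$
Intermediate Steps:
$j{\left(B,Q \right)} = B + B^{2} + 10 Q$ ($j{\left(B,Q \right)} = \left(B^{2} + 10 Q\right) + B = B + B^{2} + 10 Q$)
$\frac{r{\left(-72,75 \right)}}{-27523} + \frac{41327}{v{\left(-217,j{\left(-5,-4 \right)} \right)}} = \frac{17}{-27523} + \frac{41327}{-112} = 17 \left(- \frac{1}{27523}\right) + 41327 \left(- \frac{1}{112}\right) = - \frac{1}{1619} - \frac{41327}{112} = - \frac{66908525}{181328}$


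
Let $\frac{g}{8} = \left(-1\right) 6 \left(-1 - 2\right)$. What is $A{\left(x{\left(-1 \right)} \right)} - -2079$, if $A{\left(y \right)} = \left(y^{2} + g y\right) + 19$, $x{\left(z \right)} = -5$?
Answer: $1403$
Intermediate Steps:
$g = 144$ ($g = 8 \left(-1\right) 6 \left(-1 - 2\right) = 8 \left(\left(-6\right) \left(-3\right)\right) = 8 \cdot 18 = 144$)
$A{\left(y \right)} = 19 + y^{2} + 144 y$ ($A{\left(y \right)} = \left(y^{2} + 144 y\right) + 19 = 19 + y^{2} + 144 y$)
$A{\left(x{\left(-1 \right)} \right)} - -2079 = \left(19 + \left(-5\right)^{2} + 144 \left(-5\right)\right) - -2079 = \left(19 + 25 - 720\right) + 2079 = -676 + 2079 = 1403$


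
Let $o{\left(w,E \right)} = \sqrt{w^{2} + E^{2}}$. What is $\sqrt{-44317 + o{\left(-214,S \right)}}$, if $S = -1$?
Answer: $\sqrt{-44317 + \sqrt{45797}} \approx 210.01 i$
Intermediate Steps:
$o{\left(w,E \right)} = \sqrt{E^{2} + w^{2}}$
$\sqrt{-44317 + o{\left(-214,S \right)}} = \sqrt{-44317 + \sqrt{\left(-1\right)^{2} + \left(-214\right)^{2}}} = \sqrt{-44317 + \sqrt{1 + 45796}} = \sqrt{-44317 + \sqrt{45797}}$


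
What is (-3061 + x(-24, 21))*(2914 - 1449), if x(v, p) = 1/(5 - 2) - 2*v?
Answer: -13240670/3 ≈ -4.4136e+6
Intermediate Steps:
x(v, p) = ⅓ - 2*v (x(v, p) = 1/3 - 2*v = ⅓ - 2*v)
(-3061 + x(-24, 21))*(2914 - 1449) = (-3061 + (⅓ - 2*(-24)))*(2914 - 1449) = (-3061 + (⅓ + 48))*1465 = (-3061 + 145/3)*1465 = -9038/3*1465 = -13240670/3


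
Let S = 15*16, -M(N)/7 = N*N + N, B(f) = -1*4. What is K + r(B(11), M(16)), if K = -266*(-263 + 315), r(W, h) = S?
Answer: -13592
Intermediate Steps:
B(f) = -4
M(N) = -7*N - 7*N² (M(N) = -7*(N*N + N) = -7*(N² + N) = -7*(N + N²) = -7*N - 7*N²)
S = 240
r(W, h) = 240
K = -13832 (K = -266*52 = -13832)
K + r(B(11), M(16)) = -13832 + 240 = -13592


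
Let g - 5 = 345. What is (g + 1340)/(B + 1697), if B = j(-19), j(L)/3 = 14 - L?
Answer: 845/898 ≈ 0.94098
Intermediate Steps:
g = 350 (g = 5 + 345 = 350)
j(L) = 42 - 3*L (j(L) = 3*(14 - L) = 42 - 3*L)
B = 99 (B = 42 - 3*(-19) = 42 + 57 = 99)
(g + 1340)/(B + 1697) = (350 + 1340)/(99 + 1697) = 1690/1796 = 1690*(1/1796) = 845/898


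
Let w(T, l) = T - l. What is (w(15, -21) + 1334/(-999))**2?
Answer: 1199236900/998001 ≈ 1201.6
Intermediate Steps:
(w(15, -21) + 1334/(-999))**2 = ((15 - 1*(-21)) + 1334/(-999))**2 = ((15 + 21) + 1334*(-1/999))**2 = (36 - 1334/999)**2 = (34630/999)**2 = 1199236900/998001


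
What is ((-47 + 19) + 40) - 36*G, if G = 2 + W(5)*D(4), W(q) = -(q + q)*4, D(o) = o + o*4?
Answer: 28740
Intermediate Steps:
D(o) = 5*o (D(o) = o + 4*o = 5*o)
W(q) = -8*q (W(q) = -2*q*4 = -8*q)
G = -798 (G = 2 + (-8*5)*(5*4) = 2 - 40*20 = 2 - 800 = -798)
((-47 + 19) + 40) - 36*G = ((-47 + 19) + 40) - 36*(-798) = (-28 + 40) + 28728 = 12 + 28728 = 28740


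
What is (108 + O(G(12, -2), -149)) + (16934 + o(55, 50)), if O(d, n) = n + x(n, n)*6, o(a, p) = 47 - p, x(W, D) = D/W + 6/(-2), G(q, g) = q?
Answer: 16878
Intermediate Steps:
x(W, D) = -3 + D/W (x(W, D) = D/W + 6*(-½) = D/W - 3 = -3 + D/W)
O(d, n) = -12 + n (O(d, n) = n + (-3 + n/n)*6 = n + (-3 + 1)*6 = n - 2*6 = n - 12 = -12 + n)
(108 + O(G(12, -2), -149)) + (16934 + o(55, 50)) = (108 + (-12 - 149)) + (16934 + (47 - 1*50)) = (108 - 161) + (16934 + (47 - 50)) = -53 + (16934 - 3) = -53 + 16931 = 16878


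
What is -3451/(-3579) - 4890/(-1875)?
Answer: 1598129/447375 ≈ 3.5722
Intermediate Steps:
-3451/(-3579) - 4890/(-1875) = -3451*(-1/3579) - 4890*(-1/1875) = 3451/3579 + 326/125 = 1598129/447375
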